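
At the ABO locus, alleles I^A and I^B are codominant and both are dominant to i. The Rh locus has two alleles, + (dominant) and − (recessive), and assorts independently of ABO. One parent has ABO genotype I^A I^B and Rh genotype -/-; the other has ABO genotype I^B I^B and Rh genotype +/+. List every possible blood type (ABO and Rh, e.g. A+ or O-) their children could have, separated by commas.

B+, AB+

Gametes from I^A I^B × I^B I^B give offspring ABO genotypes I^A I^B, I^B I^B, i.e. phenotypes B, AB.
Rh cross -/- × +/+ → phenotypes Rh+.
Combining independently: B+, AB+.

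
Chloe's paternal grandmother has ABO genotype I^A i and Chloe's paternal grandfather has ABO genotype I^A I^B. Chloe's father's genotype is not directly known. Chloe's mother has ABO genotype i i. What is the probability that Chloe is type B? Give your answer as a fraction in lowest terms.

1/4

Chloe's father's ABO genotype from I^A i × I^A I^B: 1/4 I^A I^A, 1/4 I^A I^B, 1/4 I^A i, 1/4 I^B i.
Crossing each possibility with the mother i i and summing P(type B): 1/4·0 + 1/4·1/2 + 1/4·0 + 1/4·1/2 = 1/4.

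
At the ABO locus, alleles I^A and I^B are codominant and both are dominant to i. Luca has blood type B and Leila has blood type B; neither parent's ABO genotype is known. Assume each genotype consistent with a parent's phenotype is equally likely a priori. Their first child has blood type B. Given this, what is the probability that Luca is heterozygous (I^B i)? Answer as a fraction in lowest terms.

Possible genotypes: Luca ∈ {I^B I^B, I^B i}; Leila ∈ {I^B I^B, I^B i}.
Weight each parental genotype pair by prior × P(type-B child):
  I^B I^B × I^B I^B: posterior weight 4/15.
  I^B I^B × I^B i: posterior weight 4/15.
  I^B i × I^B I^B: posterior weight 4/15.
  I^B i × I^B i: posterior weight 1/5.
Sum the posterior weight over pairs where Luca is I^B i: 7/15.

7/15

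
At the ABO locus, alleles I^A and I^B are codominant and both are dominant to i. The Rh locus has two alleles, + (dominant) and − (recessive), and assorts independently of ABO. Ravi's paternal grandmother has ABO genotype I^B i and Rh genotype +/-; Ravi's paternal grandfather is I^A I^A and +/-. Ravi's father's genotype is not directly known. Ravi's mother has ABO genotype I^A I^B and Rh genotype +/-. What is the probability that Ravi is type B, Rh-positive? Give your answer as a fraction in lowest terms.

Ravi's father's ABO genotype from I^B i × I^A I^A: 1/2 I^A I^B, 1/2 I^A i.
Crossing each possibility with the mother I^A I^B and summing P(type B): 1/2·1/4 + 1/2·1/4 = 1/4.
Similarly for Rh via the father's Rh distribution: P(Rh+) = 3/4.
Independent loci: 1/4 × 3/4 = 3/16.

3/16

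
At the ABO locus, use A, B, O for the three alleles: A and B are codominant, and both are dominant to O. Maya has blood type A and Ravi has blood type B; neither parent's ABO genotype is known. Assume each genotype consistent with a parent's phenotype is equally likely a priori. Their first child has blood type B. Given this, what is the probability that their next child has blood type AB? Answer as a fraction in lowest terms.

Possible genotypes: Maya ∈ {AA, AO}; Ravi ∈ {BB, BO}.
Weight each parental genotype pair by prior × P(type-B child):
  AO × BB: posterior weight 2/3; P(next child type AB) = 1/2.
  AO × BO: posterior weight 1/3; P(next child type AB) = 1/4.
Weighted sum = 5/12.

5/12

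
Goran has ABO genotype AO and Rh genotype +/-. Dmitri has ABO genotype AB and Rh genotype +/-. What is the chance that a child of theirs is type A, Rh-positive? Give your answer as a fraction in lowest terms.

ABO cross AO × AB → offspring phenotypes: 1/2 A, 1/4 B, 1/4 AB.
Rh cross +/- × +/- → 3/4 Rh+, 1/4 Rh-.
Independent loci: P(type A, Rh-positive) = 1/2 × 3/4 = 3/8.

3/8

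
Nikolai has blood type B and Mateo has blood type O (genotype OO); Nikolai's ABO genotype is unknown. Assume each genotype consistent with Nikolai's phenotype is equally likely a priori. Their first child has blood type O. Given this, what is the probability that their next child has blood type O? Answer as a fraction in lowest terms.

1/2

Possible genotypes: Nikolai ∈ {BB, BO}; Mateo ∈ {OO}.
Weight each parental genotype pair by prior × P(type-O child):
  BO × OO: posterior weight 1; P(next child type O) = 1/2.
Weighted sum = 1/2.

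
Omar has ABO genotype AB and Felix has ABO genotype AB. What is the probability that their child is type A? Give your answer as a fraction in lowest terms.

ABO cross AB × AB → offspring phenotypes: 1/4 A, 1/4 B, 1/2 AB.
So P(type A) = 1/4.

1/4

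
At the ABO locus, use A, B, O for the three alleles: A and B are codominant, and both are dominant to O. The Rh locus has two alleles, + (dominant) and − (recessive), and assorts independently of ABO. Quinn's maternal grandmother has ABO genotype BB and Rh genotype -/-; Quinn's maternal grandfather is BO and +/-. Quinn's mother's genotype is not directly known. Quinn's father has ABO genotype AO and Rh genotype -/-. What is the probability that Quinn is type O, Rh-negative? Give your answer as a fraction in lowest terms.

3/32

Quinn's mother's ABO genotype from BB × BO: 1/2 BB, 1/2 BO.
Crossing each possibility with the father AO and summing P(type O): 1/2·0 + 1/2·1/4 = 1/8.
Similarly for Rh via the mother's Rh distribution: P(Rh-) = 3/4.
Independent loci: 1/8 × 3/4 = 3/32.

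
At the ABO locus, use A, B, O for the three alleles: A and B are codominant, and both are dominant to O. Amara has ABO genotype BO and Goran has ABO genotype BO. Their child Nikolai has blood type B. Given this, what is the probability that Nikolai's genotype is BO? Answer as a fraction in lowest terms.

2/3

Cross BO × BO → 1/4 BB, 1/2 BO, 1/4 OO.
Type-B genotypes among offspring: BB (1/4), BO (1/2); total 3/4.
P(BO | type B) = (1/2) / (3/4) = 2/3.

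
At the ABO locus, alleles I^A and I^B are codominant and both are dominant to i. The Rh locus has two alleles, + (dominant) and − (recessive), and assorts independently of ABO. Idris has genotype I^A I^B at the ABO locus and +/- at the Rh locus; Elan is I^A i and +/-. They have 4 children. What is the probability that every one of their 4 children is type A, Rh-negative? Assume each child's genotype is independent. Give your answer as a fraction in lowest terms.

ABO cross I^A I^B × I^A i → 1/2 A, 1/4 B, 1/4 AB.
Rh cross +/- × +/- → 3/4 Rh+, 1/4 Rh-; so P(type A, Rh-negative) = 1/2 × 1/4 = 1/8 per child.
All 4 independent: (1/8)^4 = 1/4096.

1/4096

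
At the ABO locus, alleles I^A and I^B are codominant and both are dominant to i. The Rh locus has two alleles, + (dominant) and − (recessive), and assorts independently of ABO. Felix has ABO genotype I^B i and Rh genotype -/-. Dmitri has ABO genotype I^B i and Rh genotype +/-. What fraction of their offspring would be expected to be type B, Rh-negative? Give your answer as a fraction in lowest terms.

3/8

ABO cross I^B i × I^B i → offspring phenotypes: 1/4 O, 3/4 B.
Rh cross -/- × +/- → 1/2 Rh+, 1/2 Rh-.
Independent loci: P(type B, Rh-negative) = 3/4 × 1/2 = 3/8.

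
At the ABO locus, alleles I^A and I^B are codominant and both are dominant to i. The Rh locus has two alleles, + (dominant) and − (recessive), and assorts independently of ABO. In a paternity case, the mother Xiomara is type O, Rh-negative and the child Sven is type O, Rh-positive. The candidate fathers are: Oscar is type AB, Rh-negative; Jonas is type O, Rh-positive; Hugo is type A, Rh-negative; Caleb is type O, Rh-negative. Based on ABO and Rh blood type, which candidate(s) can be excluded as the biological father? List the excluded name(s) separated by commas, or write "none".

A candidate is excluded only if no genotype consistent with his phenotype could produce a type O, Rh-positive child with a type O, Rh-negative mother.
Oscar (type AB, Rh-): no genotype consistent with that phenotype can produce a type-O Rh+ child with a type-O mother.
Hugo (type A, Rh-): no genotype consistent with that phenotype can produce a type-O Rh+ child with a type-O mother.
Caleb (type O, Rh-): no genotype consistent with that phenotype can produce a type-O Rh+ child with a type-O mother.

Oscar, Hugo, Caleb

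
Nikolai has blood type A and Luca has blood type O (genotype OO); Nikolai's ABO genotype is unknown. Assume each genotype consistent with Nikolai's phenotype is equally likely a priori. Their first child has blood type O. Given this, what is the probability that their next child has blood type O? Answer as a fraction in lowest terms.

1/2

Possible genotypes: Nikolai ∈ {AA, AO}; Luca ∈ {OO}.
Weight each parental genotype pair by prior × P(type-O child):
  AO × OO: posterior weight 1; P(next child type O) = 1/2.
Weighted sum = 1/2.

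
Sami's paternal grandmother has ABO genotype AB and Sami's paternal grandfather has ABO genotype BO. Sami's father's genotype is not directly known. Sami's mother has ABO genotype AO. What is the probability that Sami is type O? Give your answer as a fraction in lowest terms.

Sami's father's ABO genotype from AB × BO: 1/4 AB, 1/4 AO, 1/4 BB, 1/4 BO.
Crossing each possibility with the mother AO and summing P(type O): 1/4·0 + 1/4·1/4 + 1/4·0 + 1/4·1/4 = 1/8.

1/8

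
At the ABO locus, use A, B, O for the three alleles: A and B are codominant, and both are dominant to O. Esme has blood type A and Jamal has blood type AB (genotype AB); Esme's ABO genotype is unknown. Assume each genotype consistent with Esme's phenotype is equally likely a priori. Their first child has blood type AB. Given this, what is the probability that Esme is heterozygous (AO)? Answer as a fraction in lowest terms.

Possible genotypes: Esme ∈ {AA, AO}; Jamal ∈ {AB}.
Weight each parental genotype pair by prior × P(type-AB child):
  AA × AB: posterior weight 2/3.
  AO × AB: posterior weight 1/3.
Sum the posterior weight over pairs where Esme is AO: 1/3.

1/3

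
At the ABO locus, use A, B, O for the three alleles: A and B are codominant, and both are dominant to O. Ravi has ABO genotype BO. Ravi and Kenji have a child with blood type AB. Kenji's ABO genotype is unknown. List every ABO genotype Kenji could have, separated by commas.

For each candidate genotype of Kenji, check whether crossing it with BO can produce every observed child phenotype.
  AA → possible child types {A, AB} ✓
  AB → possible child types {A, B, AB} ✓
  AO → possible child types {O, A, B, AB} ✓
  BB → possible child types {B} ✗
  BO → possible child types {O, B} ✗
  OO → possible child types {O, B} ✗

AA, AB, AO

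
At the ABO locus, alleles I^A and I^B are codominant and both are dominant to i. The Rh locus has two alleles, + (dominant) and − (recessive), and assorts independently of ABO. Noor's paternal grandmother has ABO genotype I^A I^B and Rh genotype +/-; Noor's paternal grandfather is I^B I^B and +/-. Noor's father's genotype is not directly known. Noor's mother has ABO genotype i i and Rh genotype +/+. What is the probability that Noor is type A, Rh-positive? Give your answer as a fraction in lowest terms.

1/4

Noor's father's ABO genotype from I^A I^B × I^B I^B: 1/2 I^A I^B, 1/2 I^B I^B.
Crossing each possibility with the mother i i and summing P(type A): 1/2·1/2 + 1/2·0 = 1/4.
Similarly for Rh via the father's Rh distribution: P(Rh+) = 1.
Independent loci: 1/4 × 1 = 1/4.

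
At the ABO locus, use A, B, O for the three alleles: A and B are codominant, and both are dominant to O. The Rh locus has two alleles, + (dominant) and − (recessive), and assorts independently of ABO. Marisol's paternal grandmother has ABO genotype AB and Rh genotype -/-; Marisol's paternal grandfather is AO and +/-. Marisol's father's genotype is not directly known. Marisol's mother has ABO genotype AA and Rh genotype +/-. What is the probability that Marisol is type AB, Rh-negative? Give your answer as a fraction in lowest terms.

Marisol's father's ABO genotype from AB × AO: 1/4 AA, 1/4 AB, 1/4 AO, 1/4 BO.
Crossing each possibility with the mother AA and summing P(type AB): 1/4·0 + 1/4·1/2 + 1/4·0 + 1/4·1/2 = 1/4.
Similarly for Rh via the father's Rh distribution: P(Rh-) = 3/8.
Independent loci: 1/4 × 3/8 = 3/32.

3/32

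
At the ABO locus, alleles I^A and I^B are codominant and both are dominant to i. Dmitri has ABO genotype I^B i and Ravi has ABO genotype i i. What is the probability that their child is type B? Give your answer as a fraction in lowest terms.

ABO cross I^B i × i i → offspring phenotypes: 1/2 O, 1/2 B.
So P(type B) = 1/2.

1/2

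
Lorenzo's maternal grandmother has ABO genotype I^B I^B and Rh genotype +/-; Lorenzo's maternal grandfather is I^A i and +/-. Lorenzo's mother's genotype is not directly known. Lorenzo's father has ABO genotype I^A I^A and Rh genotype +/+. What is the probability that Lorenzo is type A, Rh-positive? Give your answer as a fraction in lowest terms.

1/2

Lorenzo's mother's ABO genotype from I^B I^B × I^A i: 1/2 I^A I^B, 1/2 I^B i.
Crossing each possibility with the father I^A I^A and summing P(type A): 1/2·1/2 + 1/2·1/2 = 1/2.
Similarly for Rh via the mother's Rh distribution: P(Rh+) = 1.
Independent loci: 1/2 × 1 = 1/2.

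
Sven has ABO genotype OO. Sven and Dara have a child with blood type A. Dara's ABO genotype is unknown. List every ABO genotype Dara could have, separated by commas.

For each candidate genotype of Dara, check whether crossing it with OO can produce every observed child phenotype.
  AA → possible child types {A} ✓
  AB → possible child types {A, B} ✓
  AO → possible child types {O, A} ✓
  BB → possible child types {B} ✗
  BO → possible child types {O, B} ✗
  OO → possible child types {O} ✗

AA, AB, AO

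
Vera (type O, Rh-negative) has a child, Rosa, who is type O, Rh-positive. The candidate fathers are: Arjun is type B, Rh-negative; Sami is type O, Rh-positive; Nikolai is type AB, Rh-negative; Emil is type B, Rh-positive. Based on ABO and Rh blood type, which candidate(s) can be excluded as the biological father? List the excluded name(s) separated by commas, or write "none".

A candidate is excluded only if no genotype consistent with his phenotype could produce a type O, Rh-positive child with a type O, Rh-negative mother.
Arjun (type B, Rh-): no genotype consistent with that phenotype can produce a type-O Rh+ child with a type-O mother.
Nikolai (type AB, Rh-): no genotype consistent with that phenotype can produce a type-O Rh+ child with a type-O mother.

Arjun, Nikolai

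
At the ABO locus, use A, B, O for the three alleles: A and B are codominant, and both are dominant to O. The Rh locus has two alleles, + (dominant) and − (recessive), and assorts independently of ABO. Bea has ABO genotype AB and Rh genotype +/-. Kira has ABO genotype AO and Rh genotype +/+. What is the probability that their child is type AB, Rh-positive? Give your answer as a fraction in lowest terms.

1/4

ABO cross AB × AO → offspring phenotypes: 1/2 A, 1/4 B, 1/4 AB.
Rh cross +/- × +/+ → 1 Rh+.
Independent loci: P(type AB, Rh-positive) = 1/4 × 1 = 1/4.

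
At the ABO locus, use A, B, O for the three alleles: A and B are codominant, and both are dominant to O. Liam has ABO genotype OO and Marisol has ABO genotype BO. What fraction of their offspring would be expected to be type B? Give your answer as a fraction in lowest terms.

1/2

ABO cross OO × BO → offspring phenotypes: 1/2 O, 1/2 B.
So P(type B) = 1/2.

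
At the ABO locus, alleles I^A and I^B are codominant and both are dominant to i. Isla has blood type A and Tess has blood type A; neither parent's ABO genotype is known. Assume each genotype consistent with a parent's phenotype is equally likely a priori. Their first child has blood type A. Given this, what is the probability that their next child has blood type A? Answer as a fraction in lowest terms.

Possible genotypes: Isla ∈ {I^A I^A, I^A i}; Tess ∈ {I^A I^A, I^A i}.
Weight each parental genotype pair by prior × P(type-A child):
  I^A I^A × I^A I^A: posterior weight 4/15; P(next child type A) = 1.
  I^A I^A × I^A i: posterior weight 4/15; P(next child type A) = 1.
  I^A i × I^A I^A: posterior weight 4/15; P(next child type A) = 1.
  I^A i × I^A i: posterior weight 1/5; P(next child type A) = 3/4.
Weighted sum = 19/20.

19/20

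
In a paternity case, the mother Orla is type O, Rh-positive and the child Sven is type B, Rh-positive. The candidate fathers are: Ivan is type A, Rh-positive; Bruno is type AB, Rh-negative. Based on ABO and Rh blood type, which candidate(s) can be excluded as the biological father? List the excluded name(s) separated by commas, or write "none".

Ivan

A candidate is excluded only if no genotype consistent with his phenotype could produce a type B, Rh-positive child with a type O, Rh-positive mother.
Ivan (type A, Rh+): no genotype consistent with that phenotype can produce a type-B Rh+ child with a type-O mother.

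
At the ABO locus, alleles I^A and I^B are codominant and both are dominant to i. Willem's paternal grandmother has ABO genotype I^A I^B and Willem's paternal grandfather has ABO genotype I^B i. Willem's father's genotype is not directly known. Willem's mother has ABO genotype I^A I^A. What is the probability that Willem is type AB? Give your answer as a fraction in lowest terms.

Willem's father's ABO genotype from I^A I^B × I^B i: 1/4 I^A I^B, 1/4 I^A i, 1/4 I^B I^B, 1/4 I^B i.
Crossing each possibility with the mother I^A I^A and summing P(type AB): 1/4·1/2 + 1/4·0 + 1/4·1 + 1/4·1/2 = 1/2.

1/2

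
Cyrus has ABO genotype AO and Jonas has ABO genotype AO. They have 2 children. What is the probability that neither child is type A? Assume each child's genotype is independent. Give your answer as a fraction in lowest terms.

ABO cross AO × AO → 1/4 O, 3/4 A.
So P(type A) = 3/4 per child.
P(not type A) = 1/4 for one child; (1/4)^2 = 1/16.

1/16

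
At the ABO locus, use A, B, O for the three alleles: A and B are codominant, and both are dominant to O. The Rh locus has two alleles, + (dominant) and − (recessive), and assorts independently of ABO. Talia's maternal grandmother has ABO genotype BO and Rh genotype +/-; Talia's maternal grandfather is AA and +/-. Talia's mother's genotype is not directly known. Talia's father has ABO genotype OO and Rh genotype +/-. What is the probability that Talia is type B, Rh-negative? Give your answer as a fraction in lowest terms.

1/16

Talia's mother's ABO genotype from BO × AA: 1/2 AB, 1/2 AO.
Crossing each possibility with the father OO and summing P(type B): 1/2·1/2 + 1/2·0 = 1/4.
Similarly for Rh via the mother's Rh distribution: P(Rh-) = 1/4.
Independent loci: 1/4 × 1/4 = 1/16.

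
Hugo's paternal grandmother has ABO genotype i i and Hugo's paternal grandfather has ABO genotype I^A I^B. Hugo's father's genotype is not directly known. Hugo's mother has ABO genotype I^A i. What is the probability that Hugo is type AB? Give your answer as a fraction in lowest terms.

Hugo's father's ABO genotype from i i × I^A I^B: 1/2 I^A i, 1/2 I^B i.
Crossing each possibility with the mother I^A i and summing P(type AB): 1/2·0 + 1/2·1/4 = 1/8.

1/8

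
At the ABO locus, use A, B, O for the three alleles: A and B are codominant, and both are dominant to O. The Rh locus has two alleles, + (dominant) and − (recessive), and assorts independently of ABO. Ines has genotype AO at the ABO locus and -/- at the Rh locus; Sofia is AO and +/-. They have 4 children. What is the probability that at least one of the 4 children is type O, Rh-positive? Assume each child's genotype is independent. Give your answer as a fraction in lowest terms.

1695/4096

ABO cross AO × AO → 1/4 O, 3/4 A.
Rh cross -/- × +/- → 1/2 Rh+, 1/2 Rh-; so P(type O, Rh-positive) = 1/4 × 1/2 = 1/8 per child.
P(none) = (7/8)^4 = 2401/4096; P(at least one) = 1 − 2401/4096 = 1695/4096.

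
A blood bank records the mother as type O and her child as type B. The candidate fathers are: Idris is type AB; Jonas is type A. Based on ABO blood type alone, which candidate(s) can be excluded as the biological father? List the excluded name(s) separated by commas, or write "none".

Jonas

A candidate is excluded only if no genotype consistent with his phenotype could produce a type B child with a type O mother.
Jonas (type A): no genotype consistent with that phenotype can produce a type-B child with a type-O mother.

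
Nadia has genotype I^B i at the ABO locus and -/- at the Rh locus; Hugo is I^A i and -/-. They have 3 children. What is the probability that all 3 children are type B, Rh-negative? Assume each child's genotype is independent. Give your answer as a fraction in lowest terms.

ABO cross I^B i × I^A i → 1/4 O, 1/4 A, 1/4 B, 1/4 AB.
Rh cross -/- × -/- → 1 Rh-; so P(type B, Rh-negative) = 1/4 × 1 = 1/4 per child.
All 3 independent: (1/4)^3 = 1/64.

1/64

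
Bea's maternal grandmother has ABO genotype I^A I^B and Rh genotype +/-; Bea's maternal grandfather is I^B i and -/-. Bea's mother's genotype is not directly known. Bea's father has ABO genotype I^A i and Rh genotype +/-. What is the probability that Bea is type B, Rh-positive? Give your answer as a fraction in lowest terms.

5/32

Bea's mother's ABO genotype from I^A I^B × I^B i: 1/4 I^A I^B, 1/4 I^A i, 1/4 I^B I^B, 1/4 I^B i.
Crossing each possibility with the father I^A i and summing P(type B): 1/4·1/4 + 1/4·0 + 1/4·1/2 + 1/4·1/4 = 1/4.
Similarly for Rh via the mother's Rh distribution: P(Rh+) = 5/8.
Independent loci: 1/4 × 5/8 = 5/32.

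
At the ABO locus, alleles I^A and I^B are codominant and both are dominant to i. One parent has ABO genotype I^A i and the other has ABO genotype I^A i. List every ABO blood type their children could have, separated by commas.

Gametes from I^A i × I^A i give offspring ABO genotypes I^A I^A, I^A i, i i, i.e. phenotypes O, A.

O, A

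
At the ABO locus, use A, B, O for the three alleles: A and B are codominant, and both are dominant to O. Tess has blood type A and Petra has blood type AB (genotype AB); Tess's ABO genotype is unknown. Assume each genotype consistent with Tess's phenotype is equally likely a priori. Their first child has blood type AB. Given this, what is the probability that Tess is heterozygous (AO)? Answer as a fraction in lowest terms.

Possible genotypes: Tess ∈ {AA, AO}; Petra ∈ {AB}.
Weight each parental genotype pair by prior × P(type-AB child):
  AA × AB: posterior weight 2/3.
  AO × AB: posterior weight 1/3.
Sum the posterior weight over pairs where Tess is AO: 1/3.

1/3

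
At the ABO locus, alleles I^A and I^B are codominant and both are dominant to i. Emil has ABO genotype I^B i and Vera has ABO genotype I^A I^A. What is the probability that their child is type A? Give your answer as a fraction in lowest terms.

ABO cross I^B i × I^A I^A → offspring phenotypes: 1/2 A, 1/2 AB.
So P(type A) = 1/2.

1/2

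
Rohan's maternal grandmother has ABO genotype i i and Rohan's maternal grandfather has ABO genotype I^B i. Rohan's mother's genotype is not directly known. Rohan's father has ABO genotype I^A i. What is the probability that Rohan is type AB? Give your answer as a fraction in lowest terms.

1/8

Rohan's mother's ABO genotype from i i × I^B i: 1/2 I^B i, 1/2 i i.
Crossing each possibility with the father I^A i and summing P(type AB): 1/2·1/4 + 1/2·0 = 1/8.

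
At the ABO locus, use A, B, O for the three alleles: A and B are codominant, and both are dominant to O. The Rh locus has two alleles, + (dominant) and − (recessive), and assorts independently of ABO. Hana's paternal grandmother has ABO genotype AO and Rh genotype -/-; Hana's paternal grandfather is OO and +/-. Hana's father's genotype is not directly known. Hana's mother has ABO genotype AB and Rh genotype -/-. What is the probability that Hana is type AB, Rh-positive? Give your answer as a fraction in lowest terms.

1/32

Hana's father's ABO genotype from AO × OO: 1/2 AO, 1/2 OO.
Crossing each possibility with the mother AB and summing P(type AB): 1/2·1/4 + 1/2·0 = 1/8.
Similarly for Rh via the father's Rh distribution: P(Rh+) = 1/4.
Independent loci: 1/8 × 1/4 = 1/32.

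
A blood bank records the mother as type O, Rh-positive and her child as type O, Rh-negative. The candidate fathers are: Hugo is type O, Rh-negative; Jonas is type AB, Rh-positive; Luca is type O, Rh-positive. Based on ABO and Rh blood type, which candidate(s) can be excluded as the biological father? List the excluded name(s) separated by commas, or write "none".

A candidate is excluded only if no genotype consistent with his phenotype could produce a type O, Rh-negative child with a type O, Rh-positive mother.
Jonas (type AB, Rh+): no genotype consistent with that phenotype can produce a type-O Rh- child with a type-O mother.

Jonas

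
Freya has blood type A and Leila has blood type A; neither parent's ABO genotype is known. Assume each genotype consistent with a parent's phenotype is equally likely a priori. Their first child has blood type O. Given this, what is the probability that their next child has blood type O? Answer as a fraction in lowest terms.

Possible genotypes: Freya ∈ {AA, AO}; Leila ∈ {AA, AO}.
Weight each parental genotype pair by prior × P(type-O child):
  AO × AO: posterior weight 1; P(next child type O) = 1/4.
Weighted sum = 1/4.

1/4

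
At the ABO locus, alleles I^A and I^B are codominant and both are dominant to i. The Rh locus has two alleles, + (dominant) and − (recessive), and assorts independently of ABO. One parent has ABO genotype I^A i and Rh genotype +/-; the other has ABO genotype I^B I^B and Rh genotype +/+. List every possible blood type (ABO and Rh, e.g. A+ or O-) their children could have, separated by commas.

Gametes from I^A i × I^B I^B give offspring ABO genotypes I^A I^B, I^B i, i.e. phenotypes B, AB.
Rh cross +/- × +/+ → phenotypes Rh+.
Combining independently: B+, AB+.

B+, AB+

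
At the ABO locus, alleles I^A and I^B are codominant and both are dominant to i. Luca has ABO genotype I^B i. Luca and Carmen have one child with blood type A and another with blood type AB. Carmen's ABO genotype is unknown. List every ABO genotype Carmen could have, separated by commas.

For each candidate genotype of Carmen, check whether crossing it with I^B i can produce every observed child phenotype.
  I^A I^A → possible child types {A, AB} ✓
  I^A I^B → possible child types {A, B, AB} ✓
  I^A i → possible child types {O, A, B, AB} ✓
  I^B I^B → possible child types {B} ✗
  I^B i → possible child types {O, B} ✗
  i i → possible child types {O, B} ✗

I^A I^A, I^A I^B, I^A i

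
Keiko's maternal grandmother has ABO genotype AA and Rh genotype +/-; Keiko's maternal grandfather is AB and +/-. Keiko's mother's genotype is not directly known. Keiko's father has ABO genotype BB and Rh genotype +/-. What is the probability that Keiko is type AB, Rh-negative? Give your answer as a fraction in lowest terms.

Keiko's mother's ABO genotype from AA × AB: 1/2 AA, 1/2 AB.
Crossing each possibility with the father BB and summing P(type AB): 1/2·1 + 1/2·1/2 = 3/4.
Similarly for Rh via the mother's Rh distribution: P(Rh-) = 1/4.
Independent loci: 3/4 × 1/4 = 3/16.

3/16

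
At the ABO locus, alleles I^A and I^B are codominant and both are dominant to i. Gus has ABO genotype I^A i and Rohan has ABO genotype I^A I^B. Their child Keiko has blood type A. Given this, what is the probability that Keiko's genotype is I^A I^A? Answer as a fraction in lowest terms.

1/2

Cross I^A i × I^A I^B → 1/4 I^A I^A, 1/4 I^A I^B, 1/4 I^A i, 1/4 I^B i.
Type-A genotypes among offspring: I^A I^A (1/4), I^A i (1/4); total 1/2.
P(I^A I^A | type A) = (1/4) / (1/2) = 1/2.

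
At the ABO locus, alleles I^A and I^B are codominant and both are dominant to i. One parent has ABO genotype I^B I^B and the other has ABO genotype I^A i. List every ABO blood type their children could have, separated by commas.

B, AB

Gametes from I^B I^B × I^A i give offspring ABO genotypes I^A I^B, I^B i, i.e. phenotypes B, AB.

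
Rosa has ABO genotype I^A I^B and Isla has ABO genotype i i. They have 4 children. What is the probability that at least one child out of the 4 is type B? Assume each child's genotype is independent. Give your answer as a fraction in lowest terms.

15/16

ABO cross I^A I^B × i i → 1/2 A, 1/2 B.
So P(type B) = 1/2 per child.
P(none) = (1/2)^4 = 1/16; P(at least one) = 1 − 1/16 = 15/16.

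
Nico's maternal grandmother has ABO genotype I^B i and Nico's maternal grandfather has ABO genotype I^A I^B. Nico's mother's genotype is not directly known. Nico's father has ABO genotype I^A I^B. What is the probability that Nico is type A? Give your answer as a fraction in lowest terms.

Nico's mother's ABO genotype from I^B i × I^A I^B: 1/4 I^A I^B, 1/4 I^A i, 1/4 I^B I^B, 1/4 I^B i.
Crossing each possibility with the father I^A I^B and summing P(type A): 1/4·1/4 + 1/4·1/2 + 1/4·0 + 1/4·1/4 = 1/4.

1/4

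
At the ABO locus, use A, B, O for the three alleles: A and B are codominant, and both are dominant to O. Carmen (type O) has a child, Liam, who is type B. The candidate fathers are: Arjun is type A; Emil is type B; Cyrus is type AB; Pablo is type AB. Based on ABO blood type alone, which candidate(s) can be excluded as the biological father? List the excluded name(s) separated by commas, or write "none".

A candidate is excluded only if no genotype consistent with his phenotype could produce a type B child with a type O mother.
Arjun (type A): no genotype consistent with that phenotype can produce a type-B child with a type-O mother.

Arjun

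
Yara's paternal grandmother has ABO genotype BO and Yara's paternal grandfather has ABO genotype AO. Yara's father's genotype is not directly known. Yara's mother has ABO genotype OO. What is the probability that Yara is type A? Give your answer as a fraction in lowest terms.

1/4

Yara's father's ABO genotype from BO × AO: 1/4 AB, 1/4 AO, 1/4 BO, 1/4 OO.
Crossing each possibility with the mother OO and summing P(type A): 1/4·1/2 + 1/4·1/2 + 1/4·0 + 1/4·0 = 1/4.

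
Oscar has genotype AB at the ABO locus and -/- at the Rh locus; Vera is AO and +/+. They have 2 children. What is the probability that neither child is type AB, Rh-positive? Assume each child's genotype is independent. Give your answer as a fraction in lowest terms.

9/16

ABO cross AB × AO → 1/2 A, 1/4 B, 1/4 AB.
Rh cross -/- × +/+ → 1 Rh+; so P(type AB, Rh-positive) = 1/4 × 1 = 1/4 per child.
P(not type AB, Rh-positive) = 3/4 for one child; (3/4)^2 = 9/16.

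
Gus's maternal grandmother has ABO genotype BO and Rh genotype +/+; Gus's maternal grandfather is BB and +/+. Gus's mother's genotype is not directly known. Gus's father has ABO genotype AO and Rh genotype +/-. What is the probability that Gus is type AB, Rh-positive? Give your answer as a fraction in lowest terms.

3/8

Gus's mother's ABO genotype from BO × BB: 1/2 BB, 1/2 BO.
Crossing each possibility with the father AO and summing P(type AB): 1/2·1/2 + 1/2·1/4 = 3/8.
Similarly for Rh via the mother's Rh distribution: P(Rh+) = 1.
Independent loci: 3/8 × 1 = 3/8.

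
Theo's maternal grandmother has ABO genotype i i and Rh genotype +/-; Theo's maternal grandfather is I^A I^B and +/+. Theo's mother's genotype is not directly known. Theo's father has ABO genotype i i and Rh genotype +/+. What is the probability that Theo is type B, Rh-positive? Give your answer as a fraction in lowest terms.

1/4

Theo's mother's ABO genotype from i i × I^A I^B: 1/2 I^A i, 1/2 I^B i.
Crossing each possibility with the father i i and summing P(type B): 1/2·0 + 1/2·1/2 = 1/4.
Similarly for Rh via the mother's Rh distribution: P(Rh+) = 1.
Independent loci: 1/4 × 1 = 1/4.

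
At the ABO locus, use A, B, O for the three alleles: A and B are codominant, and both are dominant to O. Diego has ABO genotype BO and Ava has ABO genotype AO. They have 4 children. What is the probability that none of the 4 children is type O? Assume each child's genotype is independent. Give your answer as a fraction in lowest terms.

81/256

ABO cross BO × AO → 1/4 O, 1/4 A, 1/4 B, 1/4 AB.
So P(type O) = 1/4 per child.
P(not type O) = 3/4 for one child; (3/4)^4 = 81/256.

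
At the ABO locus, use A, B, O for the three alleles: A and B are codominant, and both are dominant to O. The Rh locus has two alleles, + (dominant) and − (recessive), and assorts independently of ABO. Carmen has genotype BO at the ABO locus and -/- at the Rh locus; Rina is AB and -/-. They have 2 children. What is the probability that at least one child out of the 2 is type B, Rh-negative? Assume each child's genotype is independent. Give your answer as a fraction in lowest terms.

ABO cross BO × AB → 1/4 A, 1/2 B, 1/4 AB.
Rh cross -/- × -/- → 1 Rh-; so P(type B, Rh-negative) = 1/2 × 1 = 1/2 per child.
P(none) = (1/2)^2 = 1/4; P(at least one) = 1 − 1/4 = 3/4.

3/4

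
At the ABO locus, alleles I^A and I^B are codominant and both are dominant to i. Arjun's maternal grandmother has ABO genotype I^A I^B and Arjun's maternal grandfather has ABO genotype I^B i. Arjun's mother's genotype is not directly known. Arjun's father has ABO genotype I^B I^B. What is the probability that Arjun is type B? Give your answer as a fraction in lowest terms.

Arjun's mother's ABO genotype from I^A I^B × I^B i: 1/4 I^A I^B, 1/4 I^A i, 1/4 I^B I^B, 1/4 I^B i.
Crossing each possibility with the father I^B I^B and summing P(type B): 1/4·1/2 + 1/4·1/2 + 1/4·1 + 1/4·1 = 3/4.

3/4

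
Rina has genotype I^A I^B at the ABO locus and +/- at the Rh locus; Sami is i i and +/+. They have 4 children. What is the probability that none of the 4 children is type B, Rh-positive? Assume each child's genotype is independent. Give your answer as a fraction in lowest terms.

ABO cross I^A I^B × i i → 1/2 A, 1/2 B.
Rh cross +/- × +/+ → 1 Rh+; so P(type B, Rh-positive) = 1/2 × 1 = 1/2 per child.
P(not type B, Rh-positive) = 1/2 for one child; (1/2)^4 = 1/16.

1/16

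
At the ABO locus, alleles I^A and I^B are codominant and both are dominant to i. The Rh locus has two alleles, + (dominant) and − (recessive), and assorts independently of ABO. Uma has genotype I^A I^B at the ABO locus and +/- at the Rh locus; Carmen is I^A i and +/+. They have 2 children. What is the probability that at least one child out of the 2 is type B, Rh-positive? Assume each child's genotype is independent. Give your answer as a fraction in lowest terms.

7/16

ABO cross I^A I^B × I^A i → 1/2 A, 1/4 B, 1/4 AB.
Rh cross +/- × +/+ → 1 Rh+; so P(type B, Rh-positive) = 1/4 × 1 = 1/4 per child.
P(none) = (3/4)^2 = 9/16; P(at least one) = 1 − 9/16 = 7/16.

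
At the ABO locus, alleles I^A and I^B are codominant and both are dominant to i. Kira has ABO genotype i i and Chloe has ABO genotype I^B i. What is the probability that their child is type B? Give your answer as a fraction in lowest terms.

ABO cross i i × I^B i → offspring phenotypes: 1/2 O, 1/2 B.
So P(type B) = 1/2.

1/2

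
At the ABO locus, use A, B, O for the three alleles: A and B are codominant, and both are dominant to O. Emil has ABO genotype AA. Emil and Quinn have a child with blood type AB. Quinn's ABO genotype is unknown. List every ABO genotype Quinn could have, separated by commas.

AB, BB, BO

For each candidate genotype of Quinn, check whether crossing it with AA can produce every observed child phenotype.
  AA → possible child types {A} ✗
  AB → possible child types {A, AB} ✓
  AO → possible child types {A} ✗
  BB → possible child types {AB} ✓
  BO → possible child types {A, AB} ✓
  OO → possible child types {A} ✗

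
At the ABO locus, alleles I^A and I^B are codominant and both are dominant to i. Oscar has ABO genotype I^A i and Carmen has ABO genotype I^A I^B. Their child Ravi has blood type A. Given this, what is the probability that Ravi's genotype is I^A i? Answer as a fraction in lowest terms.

1/2

Cross I^A i × I^A I^B → 1/4 I^A I^A, 1/4 I^A I^B, 1/4 I^A i, 1/4 I^B i.
Type-A genotypes among offspring: I^A I^A (1/4), I^A i (1/4); total 1/2.
P(I^A i | type A) = (1/4) / (1/2) = 1/2.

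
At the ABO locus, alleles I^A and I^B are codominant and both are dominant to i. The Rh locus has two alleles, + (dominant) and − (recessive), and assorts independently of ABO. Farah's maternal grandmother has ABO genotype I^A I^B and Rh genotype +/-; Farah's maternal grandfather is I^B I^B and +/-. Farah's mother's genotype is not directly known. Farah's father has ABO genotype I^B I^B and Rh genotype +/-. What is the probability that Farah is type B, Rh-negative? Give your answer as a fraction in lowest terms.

Farah's mother's ABO genotype from I^A I^B × I^B I^B: 1/2 I^A I^B, 1/2 I^B I^B.
Crossing each possibility with the father I^B I^B and summing P(type B): 1/2·1/2 + 1/2·1 = 3/4.
Similarly for Rh via the mother's Rh distribution: P(Rh-) = 1/4.
Independent loci: 3/4 × 1/4 = 3/16.

3/16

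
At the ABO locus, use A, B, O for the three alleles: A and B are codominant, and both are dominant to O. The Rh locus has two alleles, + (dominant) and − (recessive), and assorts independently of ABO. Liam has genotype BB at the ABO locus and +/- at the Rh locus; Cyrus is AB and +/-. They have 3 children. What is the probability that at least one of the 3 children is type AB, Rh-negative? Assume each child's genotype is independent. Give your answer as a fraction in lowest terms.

ABO cross BB × AB → 1/2 B, 1/2 AB.
Rh cross +/- × +/- → 3/4 Rh+, 1/4 Rh-; so P(type AB, Rh-negative) = 1/2 × 1/4 = 1/8 per child.
P(none) = (7/8)^3 = 343/512; P(at least one) = 1 − 343/512 = 169/512.

169/512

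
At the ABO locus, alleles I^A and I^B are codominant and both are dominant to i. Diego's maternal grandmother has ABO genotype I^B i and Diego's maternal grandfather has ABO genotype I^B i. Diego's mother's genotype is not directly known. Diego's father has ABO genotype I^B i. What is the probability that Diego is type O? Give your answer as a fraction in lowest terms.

1/4

Diego's mother's ABO genotype from I^B i × I^B i: 1/4 I^B I^B, 1/2 I^B i, 1/4 i i.
Crossing each possibility with the father I^B i and summing P(type O): 1/4·0 + 1/2·1/4 + 1/4·1/2 = 1/4.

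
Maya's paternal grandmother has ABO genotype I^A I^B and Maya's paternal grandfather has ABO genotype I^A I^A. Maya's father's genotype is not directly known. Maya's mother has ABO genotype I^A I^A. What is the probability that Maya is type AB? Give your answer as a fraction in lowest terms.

Maya's father's ABO genotype from I^A I^B × I^A I^A: 1/2 I^A I^A, 1/2 I^A I^B.
Crossing each possibility with the mother I^A I^A and summing P(type AB): 1/2·0 + 1/2·1/2 = 1/4.

1/4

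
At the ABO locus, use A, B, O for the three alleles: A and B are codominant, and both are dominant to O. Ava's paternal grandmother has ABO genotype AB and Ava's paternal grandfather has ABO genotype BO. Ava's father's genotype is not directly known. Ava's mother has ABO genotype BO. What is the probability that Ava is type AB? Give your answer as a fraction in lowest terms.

1/8

Ava's father's ABO genotype from AB × BO: 1/4 AB, 1/4 AO, 1/4 BB, 1/4 BO.
Crossing each possibility with the mother BO and summing P(type AB): 1/4·1/4 + 1/4·1/4 + 1/4·0 + 1/4·0 = 1/8.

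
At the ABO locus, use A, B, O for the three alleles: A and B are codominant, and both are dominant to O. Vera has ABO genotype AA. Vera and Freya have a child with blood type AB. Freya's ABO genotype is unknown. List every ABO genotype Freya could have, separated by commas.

For each candidate genotype of Freya, check whether crossing it with AA can produce every observed child phenotype.
  AA → possible child types {A} ✗
  AB → possible child types {A, AB} ✓
  AO → possible child types {A} ✗
  BB → possible child types {AB} ✓
  BO → possible child types {A, AB} ✓
  OO → possible child types {A} ✗

AB, BB, BO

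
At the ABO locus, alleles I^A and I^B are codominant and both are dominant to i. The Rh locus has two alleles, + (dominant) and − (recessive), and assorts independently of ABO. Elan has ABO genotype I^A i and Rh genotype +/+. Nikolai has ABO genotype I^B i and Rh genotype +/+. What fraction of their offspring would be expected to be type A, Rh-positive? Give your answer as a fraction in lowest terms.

1/4

ABO cross I^A i × I^B i → offspring phenotypes: 1/4 O, 1/4 A, 1/4 B, 1/4 AB.
Rh cross +/+ × +/+ → 1 Rh+.
Independent loci: P(type A, Rh-positive) = 1/4 × 1 = 1/4.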